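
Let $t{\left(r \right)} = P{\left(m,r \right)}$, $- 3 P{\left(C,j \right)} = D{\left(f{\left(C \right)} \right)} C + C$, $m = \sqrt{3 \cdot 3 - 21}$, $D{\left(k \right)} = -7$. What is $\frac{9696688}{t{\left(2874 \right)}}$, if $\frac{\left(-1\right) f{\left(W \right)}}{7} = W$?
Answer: $- \frac{2424172 i \sqrt{3}}{3} \approx - 1.3996 \cdot 10^{6} i$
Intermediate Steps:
$f{\left(W \right)} = - 7 W$
$m = 2 i \sqrt{3}$ ($m = \sqrt{9 - 21} = \sqrt{-12} = 2 i \sqrt{3} \approx 3.4641 i$)
$P{\left(C,j \right)} = 2 C$ ($P{\left(C,j \right)} = - \frac{- 7 C + C}{3} = - \frac{\left(-6\right) C}{3} = 2 C$)
$t{\left(r \right)} = 4 i \sqrt{3}$ ($t{\left(r \right)} = 2 \cdot 2 i \sqrt{3} = 4 i \sqrt{3}$)
$\frac{9696688}{t{\left(2874 \right)}} = \frac{9696688}{4 i \sqrt{3}} = 9696688 \left(- \frac{i \sqrt{3}}{12}\right) = - \frac{2424172 i \sqrt{3}}{3}$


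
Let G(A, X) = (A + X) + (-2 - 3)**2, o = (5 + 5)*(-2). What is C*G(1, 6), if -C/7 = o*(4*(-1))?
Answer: -17920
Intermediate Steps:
o = -20 (o = 10*(-2) = -20)
G(A, X) = 25 + A + X (G(A, X) = (A + X) + (-5)**2 = (A + X) + 25 = 25 + A + X)
C = -560 (C = -(-140)*4*(-1) = -(-140)*(-4) = -7*80 = -560)
C*G(1, 6) = -560*(25 + 1 + 6) = -560*32 = -17920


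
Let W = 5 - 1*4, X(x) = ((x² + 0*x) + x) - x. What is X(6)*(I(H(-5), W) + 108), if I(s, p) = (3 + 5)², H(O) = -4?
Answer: 6192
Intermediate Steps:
X(x) = x² (X(x) = ((x² + 0) + x) - x = (x² + x) - x = (x + x²) - x = x²)
W = 1 (W = 5 - 4 = 1)
I(s, p) = 64 (I(s, p) = 8² = 64)
X(6)*(I(H(-5), W) + 108) = 6²*(64 + 108) = 36*172 = 6192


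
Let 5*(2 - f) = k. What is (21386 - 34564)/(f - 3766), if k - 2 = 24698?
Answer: 6589/4352 ≈ 1.5140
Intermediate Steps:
k = 24700 (k = 2 + 24698 = 24700)
f = -4938 (f = 2 - 1/5*24700 = 2 - 4940 = -4938)
(21386 - 34564)/(f - 3766) = (21386 - 34564)/(-4938 - 3766) = -13178/(-8704) = -13178*(-1/8704) = 6589/4352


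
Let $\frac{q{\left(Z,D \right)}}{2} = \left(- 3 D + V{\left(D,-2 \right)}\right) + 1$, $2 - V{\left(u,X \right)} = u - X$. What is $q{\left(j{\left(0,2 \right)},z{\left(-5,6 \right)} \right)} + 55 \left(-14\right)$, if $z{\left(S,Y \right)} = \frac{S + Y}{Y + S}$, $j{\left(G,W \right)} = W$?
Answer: $-776$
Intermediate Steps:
$V{\left(u,X \right)} = 2 + X - u$ ($V{\left(u,X \right)} = 2 - \left(u - X\right) = 2 + \left(X - u\right) = 2 + X - u$)
$z{\left(S,Y \right)} = 1$ ($z{\left(S,Y \right)} = \frac{S + Y}{S + Y} = 1$)
$q{\left(Z,D \right)} = 2 - 8 D$ ($q{\left(Z,D \right)} = 2 \left(\left(- 3 D - D\right) + 1\right) = 2 \left(- 4 D + 1\right) = 2 \left(1 - 4 D\right) = 2 - 8 D$)
$q{\left(j{\left(0,2 \right)},z{\left(-5,6 \right)} \right)} + 55 \left(-14\right) = \left(2 - 8\right) + 55 \left(-14\right) = \left(2 - 8\right) - 770 = -6 - 770 = -776$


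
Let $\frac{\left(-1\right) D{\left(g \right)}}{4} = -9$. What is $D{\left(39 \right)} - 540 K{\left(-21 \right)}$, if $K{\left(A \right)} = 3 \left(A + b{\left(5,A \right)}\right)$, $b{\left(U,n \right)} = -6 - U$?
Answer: $51876$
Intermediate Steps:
$D{\left(g \right)} = 36$ ($D{\left(g \right)} = \left(-4\right) \left(-9\right) = 36$)
$K{\left(A \right)} = -33 + 3 A$ ($K{\left(A \right)} = 3 \left(A - 11\right) = 3 \left(-11 + A\right) = -33 + 3 A$)
$D{\left(39 \right)} - 540 K{\left(-21 \right)} = 36 - 540 \left(-33 + 3 \left(-21\right)\right) = 36 - 540 \left(-33 - 63\right) = 36 - -51840 = 36 + 51840 = 51876$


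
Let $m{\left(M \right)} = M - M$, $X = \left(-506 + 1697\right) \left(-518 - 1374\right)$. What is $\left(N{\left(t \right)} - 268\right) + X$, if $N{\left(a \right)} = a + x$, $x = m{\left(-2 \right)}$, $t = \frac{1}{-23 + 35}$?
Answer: $- \frac{27043679}{12} \approx -2.2536 \cdot 10^{6}$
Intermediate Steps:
$t = \frac{1}{12} \approx 0.083333$
$X = -2253372$ ($X = 1191 \left(-1892\right) = -2253372$)
$m{\left(M \right)} = 0$
$x = 0$
$N{\left(a \right)} = a$ ($N{\left(a \right)} = a + 0 = a$)
$\left(N{\left(t \right)} - 268\right) + X = \left(\frac{1}{12} - 268\right) - 2253372 = - \frac{3215}{12} - 2253372 = - \frac{27043679}{12}$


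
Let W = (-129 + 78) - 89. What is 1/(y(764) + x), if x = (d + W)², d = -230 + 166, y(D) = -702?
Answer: 1/40914 ≈ 2.4442e-5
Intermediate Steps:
W = -140 (W = -51 - 89 = -140)
d = -64
x = 41616 (x = (-64 - 140)² = (-204)² = 41616)
1/(y(764) + x) = 1/(-702 + 41616) = 1/40914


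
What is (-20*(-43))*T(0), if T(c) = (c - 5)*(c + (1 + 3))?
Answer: -17200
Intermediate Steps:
T(c) = (-5 + c)*(4 + c) (T(c) = (-5 + c)*(c + 4) = (-5 + c)*(4 + c))
(-20*(-43))*T(0) = (-20*(-43))*(-20 + 0² - 1*0) = 860*(-20 + 0 + 0) = 860*(-20) = -17200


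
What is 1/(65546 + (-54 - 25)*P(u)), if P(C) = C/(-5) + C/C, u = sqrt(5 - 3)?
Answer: 1636675/107148189743 - 395*sqrt(2)/107148189743 ≈ 1.5270e-5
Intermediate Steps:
u = sqrt(2) ≈ 1.4142
P(C) = 1 - C/5 (P(C) = C*(-1/5) + 1 = -C/5 + 1 = 1 - C/5)
1/(65546 + (-54 - 25)*P(u)) = 1/(65546 + (-54 - 25)*(1 - sqrt(2)/5)) = 1/(65546 - 79*(1 - sqrt(2)/5)) = 1/(65546 + (-79 + 79*sqrt(2)/5)) = 1/(65467 + 79*sqrt(2)/5)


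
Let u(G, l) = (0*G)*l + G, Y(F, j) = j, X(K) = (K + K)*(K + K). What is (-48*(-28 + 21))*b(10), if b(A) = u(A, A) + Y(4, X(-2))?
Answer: 8736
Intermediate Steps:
X(K) = 4*K² (X(K) = (2*K)*(2*K) = 4*K²)
u(G, l) = G (u(G, l) = 0*l + G = 0 + G = G)
b(A) = 16 + A (b(A) = A + 4*(-2)² = A + 4*4 = A + 16 = 16 + A)
(-48*(-28 + 21))*b(10) = (-48*(-28 + 21))*(16 + 10) = -48*(-7)*26 = 336*26 = 8736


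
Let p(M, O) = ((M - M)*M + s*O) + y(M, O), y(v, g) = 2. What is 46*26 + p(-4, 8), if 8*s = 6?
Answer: 1204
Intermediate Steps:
s = ¾ (s = (⅛)*6 = ¾ ≈ 0.75000)
p(M, O) = 2 + 3*O/4 (p(M, O) = ((M - M)*M + 3*O/4) + 2 = (0*M + 3*O/4) + 2 = (0 + 3*O/4) + 2 = 3*O/4 + 2 = 2 + 3*O/4)
46*26 + p(-4, 8) = 46*26 + (2 + (¾)*8) = 1196 + (2 + 6) = 1196 + 8 = 1204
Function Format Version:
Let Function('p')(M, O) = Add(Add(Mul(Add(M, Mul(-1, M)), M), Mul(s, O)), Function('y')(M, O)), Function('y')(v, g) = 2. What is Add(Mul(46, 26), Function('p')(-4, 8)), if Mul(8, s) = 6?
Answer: 1204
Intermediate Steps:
s = Rational(3, 4) (s = Mul(Rational(1, 8), 6) = Rational(3, 4) ≈ 0.75000)
Function('p')(M, O) = Add(2, Mul(Rational(3, 4), O)) (Function('p')(M, O) = Add(Add(Mul(Add(M, Mul(-1, M)), M), Mul(Rational(3, 4), O)), 2) = Add(Add(Mul(0, M), Mul(Rational(3, 4), O)), 2) = Add(Add(0, Mul(Rational(3, 4), O)), 2) = Add(Mul(Rational(3, 4), O), 2) = Add(2, Mul(Rational(3, 4), O)))
Add(Mul(46, 26), Function('p')(-4, 8)) = Add(Mul(46, 26), Add(2, Mul(Rational(3, 4), 8))) = Add(1196, Add(2, 6)) = Add(1196, 8) = 1204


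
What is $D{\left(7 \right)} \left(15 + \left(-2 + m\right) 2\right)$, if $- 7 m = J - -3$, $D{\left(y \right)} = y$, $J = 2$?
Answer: $67$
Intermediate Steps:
$m = - \frac{5}{7}$ ($m = - \frac{2 - -3}{7} = - \frac{2 + 3}{7} = \left(- \frac{1}{7}\right) 5 = - \frac{5}{7} \approx -0.71429$)
$D{\left(7 \right)} \left(15 + \left(-2 + m\right) 2\right) = 7 \left(15 + \left(-2 - \frac{5}{7}\right) 2\right) = 7 \left(15 - \frac{38}{7}\right) = 7 \cdot \frac{67}{7} = 67$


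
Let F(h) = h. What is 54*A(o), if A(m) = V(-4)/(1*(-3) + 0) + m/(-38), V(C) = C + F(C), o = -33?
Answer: 3627/19 ≈ 190.89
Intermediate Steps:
V(C) = 2*C (V(C) = C + C = 2*C)
A(m) = 8/3 - m/38 (A(m) = (2*(-4))/(1*(-3) + 0) + m/(-38) = -8/(-3 + 0) + m*(-1/38) = -8/(-3) - m/38 = -8*(-⅓) - m/38 = 8/3 - m/38)
54*A(o) = 54*(8/3 - 1/38*(-33)) = 54*(8/3 + 33/38) = 54*(403/114) = 3627/19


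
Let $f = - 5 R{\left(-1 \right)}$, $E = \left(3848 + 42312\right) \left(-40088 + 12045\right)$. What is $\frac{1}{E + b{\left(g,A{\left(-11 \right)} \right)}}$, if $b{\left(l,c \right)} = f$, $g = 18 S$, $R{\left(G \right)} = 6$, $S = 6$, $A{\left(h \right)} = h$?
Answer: $- \frac{1}{1294464910} \approx -7.7252 \cdot 10^{-10}$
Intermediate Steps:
$E = -1294464880$ ($E = 46160 \left(-28043\right) = -1294464880$)
$f = -30$ ($f = \left(-5\right) 6 = -30$)
$g = 108$ ($g = 18 \cdot 6 = 108$)
$b{\left(l,c \right)} = -30$
$\frac{1}{E + b{\left(g,A{\left(-11 \right)} \right)}} = \frac{1}{-1294464880 - 30} = \frac{1}{-1294464910} = - \frac{1}{1294464910}$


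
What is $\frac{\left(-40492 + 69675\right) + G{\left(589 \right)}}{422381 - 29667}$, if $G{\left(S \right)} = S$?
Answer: $\frac{14886}{196357} \approx 0.075811$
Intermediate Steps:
$\frac{\left(-40492 + 69675\right) + G{\left(589 \right)}}{422381 - 29667} = \frac{\left(-40492 + 69675\right) + 589}{422381 - 29667} = \frac{29183 + 589}{392714} = 29772 \cdot \frac{1}{392714} = \frac{14886}{196357}$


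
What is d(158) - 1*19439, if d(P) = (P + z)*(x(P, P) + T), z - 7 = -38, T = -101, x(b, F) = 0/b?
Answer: -32266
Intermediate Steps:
x(b, F) = 0
z = -31 (z = 7 - 38 = -31)
d(P) = 3131 - 101*P (d(P) = (P - 31)*(0 - 101) = (-31 + P)*(-101) = 3131 - 101*P)
d(158) - 1*19439 = (3131 - 101*158) - 1*19439 = (3131 - 15958) - 19439 = -12827 - 19439 = -32266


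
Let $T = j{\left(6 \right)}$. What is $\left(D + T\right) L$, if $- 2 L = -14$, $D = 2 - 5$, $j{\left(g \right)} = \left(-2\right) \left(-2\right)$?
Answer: $7$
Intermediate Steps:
$j{\left(g \right)} = 4$
$T = 4$
$D = -3$ ($D = 2 - 5 = -3$)
$L = 7$ ($L = \left(- \frac{1}{2}\right) \left(-14\right) = 7$)
$\left(D + T\right) L = \left(-3 + 4\right) 7 = 1 \cdot 7 = 7$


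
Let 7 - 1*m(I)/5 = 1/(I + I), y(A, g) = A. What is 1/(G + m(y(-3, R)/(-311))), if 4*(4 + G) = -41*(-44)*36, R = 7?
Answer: 6/96047 ≈ 6.2469e-5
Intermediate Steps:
G = 16232 (G = -4 + (-41*(-44)*36)/4 = -4 + (1804*36)/4 = -4 + (¼)*64944 = -4 + 16236 = 16232)
m(I) = 35 - 5/(2*I) (m(I) = 35 - 5/(I + I) = 35 - 5*1/(2*I) = 35 - 5/(2*I))
1/(G + m(y(-3, R)/(-311))) = 1/(16232 + (35 - 5/(2*((-3/(-311)))))) = 1/(16232 + (35 - 5/(2*((-3*(-1/311)))))) = 1/(16232 + (35 - 5/(2*3/311))) = 1/(16232 + (35 - 5/2*311/3)) = 1/(16232 + (35 - 1555/6)) = 1/(16232 - 1345/6) = 1/(96047/6) = 6/96047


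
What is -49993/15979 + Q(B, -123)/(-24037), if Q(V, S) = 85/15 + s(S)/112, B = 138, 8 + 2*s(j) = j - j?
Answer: -2347647077/750309924 ≈ -3.1289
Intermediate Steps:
s(j) = -4 (s(j) = -4 + (j - j)/2 = -4 + (½)*0 = -4 + 0 = -4)
Q(V, S) = 473/84 (Q(V, S) = 85/15 - 4/112 = 85*(1/15) - 4*1/112 = 17/3 - 1/28 = 473/84)
-49993/15979 + Q(B, -123)/(-24037) = -49993/15979 + (473/84)/(-24037) = -49993*1/15979 + (473/84)*(-1/24037) = -49993/15979 - 11/46956 = -2347647077/750309924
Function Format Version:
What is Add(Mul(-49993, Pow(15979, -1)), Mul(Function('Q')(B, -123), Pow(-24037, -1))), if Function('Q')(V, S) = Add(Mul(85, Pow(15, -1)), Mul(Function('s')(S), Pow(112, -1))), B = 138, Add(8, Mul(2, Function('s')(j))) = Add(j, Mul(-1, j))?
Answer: Rational(-2347647077, 750309924) ≈ -3.1289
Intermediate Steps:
Function('s')(j) = -4 (Function('s')(j) = Add(-4, Mul(Rational(1, 2), Add(j, Mul(-1, j)))) = Add(-4, Mul(Rational(1, 2), 0)) = Add(-4, 0) = -4)
Function('Q')(V, S) = Rational(473, 84) (Function('Q')(V, S) = Add(Mul(85, Pow(15, -1)), Mul(-4, Pow(112, -1))) = Add(Mul(85, Rational(1, 15)), Mul(-4, Rational(1, 112))) = Add(Rational(17, 3), Rational(-1, 28)) = Rational(473, 84))
Add(Mul(-49993, Pow(15979, -1)), Mul(Function('Q')(B, -123), Pow(-24037, -1))) = Add(Mul(-49993, Pow(15979, -1)), Mul(Rational(473, 84), Pow(-24037, -1))) = Add(Mul(-49993, Rational(1, 15979)), Mul(Rational(473, 84), Rational(-1, 24037))) = Add(Rational(-49993, 15979), Rational(-11, 46956)) = Rational(-2347647077, 750309924)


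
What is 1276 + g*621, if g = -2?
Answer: 34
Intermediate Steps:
1276 + g*621 = 1276 - 2*621 = 1276 - 1242 = 34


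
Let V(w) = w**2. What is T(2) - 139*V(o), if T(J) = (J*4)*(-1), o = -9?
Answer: -11267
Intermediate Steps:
T(J) = -4*J (T(J) = (4*J)*(-1) = -4*J)
T(2) - 139*V(o) = -4*2 - 139*(-9)**2 = -8 - 139*81 = -8 - 11259 = -11267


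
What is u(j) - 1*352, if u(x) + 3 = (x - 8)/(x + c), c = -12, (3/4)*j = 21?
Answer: -1415/4 ≈ -353.75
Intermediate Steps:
j = 28 (j = (4/3)*21 = 28)
u(x) = -3 + (-8 + x)/(-12 + x) (u(x) = -3 + (x - 8)/(x - 12) = -3 + (-8 + x)/(-12 + x))
u(j) - 1*352 = 2*(14 - 1*28)/(-12 + 28) - 1*352 = 2*(14 - 28)/16 - 352 = 2*(1/16)*(-14) - 352 = -7/4 - 352 = -1415/4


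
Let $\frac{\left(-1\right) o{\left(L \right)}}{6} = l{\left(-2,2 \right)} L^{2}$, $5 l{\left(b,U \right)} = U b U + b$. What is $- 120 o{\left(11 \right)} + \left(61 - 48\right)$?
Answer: $-174227$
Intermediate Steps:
$l{\left(b,U \right)} = \frac{b}{5} + \frac{b U^{2}}{5}$ ($l{\left(b,U \right)} = \frac{U b U + b}{5} = \frac{b U^{2} + b}{5} = \frac{b + b U^{2}}{5} = \frac{b}{5} + \frac{b U^{2}}{5}$)
$o{\left(L \right)} = 12 L^{2}$ ($o{\left(L \right)} = - 6 \cdot \frac{1}{5} \left(-2\right) \left(1 + 2^{2}\right) L^{2} = - 6 \cdot \frac{1}{5} \left(-2\right) \left(1 + 4\right) L^{2} = - 6 \cdot \frac{1}{5} \left(-2\right) 5 L^{2} = - 6 \left(- 2 L^{2}\right) = 12 L^{2}$)
$- 120 o{\left(11 \right)} + \left(61 - 48\right) = - 120 \cdot 12 \cdot 11^{2} + \left(61 - 48\right) = - 120 \cdot 12 \cdot 121 + 13 = \left(-120\right) 1452 + 13 = -174240 + 13 = -174227$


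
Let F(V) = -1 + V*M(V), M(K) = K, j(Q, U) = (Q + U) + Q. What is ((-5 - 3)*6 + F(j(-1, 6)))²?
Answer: 1089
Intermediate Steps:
j(Q, U) = U + 2*Q
F(V) = -1 + V² (F(V) = -1 + V*V = -1 + V²)
((-5 - 3)*6 + F(j(-1, 6)))² = ((-5 - 3)*6 + (-1 + (6 + 2*(-1))²))² = (-8*6 + (-1 + (6 - 2)²))² = (-48 + (-1 + 4²))² = (-48 + (-1 + 16))² = (-48 + 15)² = (-33)² = 1089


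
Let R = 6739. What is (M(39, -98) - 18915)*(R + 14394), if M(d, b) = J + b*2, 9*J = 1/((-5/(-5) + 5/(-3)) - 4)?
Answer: -2423239597/6 ≈ -4.0387e+8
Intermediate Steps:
J = -1/42 (J = 1/(9*((-5/(-5) + 5/(-3)) - 4)) = 1/(9*((-5*(-⅕) + 5*(-⅓)) - 4)) = 1/(9*((1 - 5/3) - 4)) = 1/(9*(-⅔ - 4)) = 1/(9*(-14/3)) = (⅑)*(-3/14) = -1/42 ≈ -0.023810)
M(d, b) = -1/42 + 2*b (M(d, b) = -1/42 + b*2 = -1/42 + 2*b)
(M(39, -98) - 18915)*(R + 14394) = ((-1/42 + 2*(-98)) - 18915)*(6739 + 14394) = ((-1/42 - 196) - 18915)*21133 = (-8233/42 - 18915)*21133 = -802663/42*21133 = -2423239597/6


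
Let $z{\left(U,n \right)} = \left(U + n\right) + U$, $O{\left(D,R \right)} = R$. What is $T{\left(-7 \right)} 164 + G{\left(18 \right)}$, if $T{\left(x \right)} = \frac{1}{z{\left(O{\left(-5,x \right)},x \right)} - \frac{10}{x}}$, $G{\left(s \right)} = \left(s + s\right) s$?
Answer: $\frac{87628}{137} \approx 639.62$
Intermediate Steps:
$z{\left(U,n \right)} = n + 2 U$
$G{\left(s \right)} = 2 s^{2}$ ($G{\left(s \right)} = 2 s s = 2 s^{2}$)
$T{\left(x \right)} = \frac{1}{- \frac{10}{x} + 3 x}$ ($T{\left(x \right)} = \frac{1}{\left(x + 2 x\right) - \frac{10}{x}} = \frac{1}{3 x - \frac{10}{x}} = \frac{1}{- \frac{10}{x} + 3 x}$)
$T{\left(-7 \right)} 164 + G{\left(18 \right)} = - \frac{7}{-10 + 3 \left(-7\right)^{2}} \cdot 164 + 2 \cdot 18^{2} = - \frac{7}{-10 + 3 \cdot 49} \cdot 164 + 2 \cdot 324 = - \frac{7}{-10 + 147} \cdot 164 + 648 = - \frac{7}{137} \cdot 164 + 648 = \left(-7\right) \frac{1}{137} \cdot 164 + 648 = \left(- \frac{7}{137}\right) 164 + 648 = - \frac{1148}{137} + 648 = \frac{87628}{137}$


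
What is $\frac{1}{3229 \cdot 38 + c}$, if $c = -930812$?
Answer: $- \frac{1}{808110} \approx -1.2375 \cdot 10^{-6}$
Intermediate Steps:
$\frac{1}{3229 \cdot 38 + c} = \frac{1}{3229 \cdot 38 - 930812} = \frac{1}{122702 - 930812} = \frac{1}{-808110} = - \frac{1}{808110}$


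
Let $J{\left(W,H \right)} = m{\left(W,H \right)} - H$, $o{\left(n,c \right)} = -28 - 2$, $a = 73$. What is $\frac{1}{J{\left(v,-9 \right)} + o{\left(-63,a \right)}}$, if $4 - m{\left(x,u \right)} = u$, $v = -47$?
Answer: $- \frac{1}{8} \approx -0.125$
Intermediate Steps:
$o{\left(n,c \right)} = -30$
$m{\left(x,u \right)} = 4 - u$
$J{\left(W,H \right)} = 4 - 2 H$ ($J{\left(W,H \right)} = \left(4 - H\right) - H = 4 - 2 H$)
$\frac{1}{J{\left(v,-9 \right)} + o{\left(-63,a \right)}} = \frac{1}{\left(4 - -18\right) - 30} = \frac{1}{\left(4 + 18\right) - 30} = \frac{1}{22 - 30} = \frac{1}{-8} = - \frac{1}{8}$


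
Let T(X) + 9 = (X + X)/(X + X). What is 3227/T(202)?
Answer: -3227/8 ≈ -403.38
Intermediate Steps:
T(X) = -8 (T(X) = -9 + (X + X)/(X + X) = -9 + (2*X)/((2*X)) = -9 + (2*X)*(1/(2*X)) = -9 + 1 = -8)
3227/T(202) = 3227/(-8) = 3227*(-⅛) = -3227/8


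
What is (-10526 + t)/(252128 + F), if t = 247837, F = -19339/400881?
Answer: 95133470991/101073305429 ≈ 0.94123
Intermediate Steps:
F = -19339/400881 (F = -19339*1/400881 = -19339/400881 ≈ -0.048241)
(-10526 + t)/(252128 + F) = (-10526 + 247837)/(252128 - 19339/400881) = 237311/(101073305429/400881) = 237311*(400881/101073305429) = 95133470991/101073305429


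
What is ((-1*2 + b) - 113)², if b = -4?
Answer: 14161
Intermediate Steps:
((-1*2 + b) - 113)² = ((-1*2 - 4) - 113)² = ((-2 - 4) - 113)² = (-6 - 113)² = (-119)² = 14161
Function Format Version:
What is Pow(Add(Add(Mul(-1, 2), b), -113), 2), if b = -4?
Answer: 14161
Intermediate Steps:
Pow(Add(Add(Mul(-1, 2), b), -113), 2) = Pow(Add(Add(Mul(-1, 2), -4), -113), 2) = Pow(Add(Add(-2, -4), -113), 2) = Pow(Add(-6, -113), 2) = Pow(-119, 2) = 14161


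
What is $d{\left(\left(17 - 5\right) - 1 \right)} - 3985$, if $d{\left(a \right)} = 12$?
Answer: $-3973$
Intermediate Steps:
$d{\left(\left(17 - 5\right) - 1 \right)} - 3985 = 12 - 3985 = -3973$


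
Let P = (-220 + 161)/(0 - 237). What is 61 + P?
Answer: 14516/237 ≈ 61.249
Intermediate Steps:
P = 59/237 (P = -59/(-237) = -59*(-1/237) = 59/237 ≈ 0.24895)
61 + P = 61 + 59/237 = 14516/237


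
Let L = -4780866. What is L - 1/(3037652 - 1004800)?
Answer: -9718793009833/2032852 ≈ -4.7809e+6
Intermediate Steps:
L - 1/(3037652 - 1004800) = -4780866 - 1/(3037652 - 1004800) = -4780866 - 1/2032852 = -9718793009833/2032852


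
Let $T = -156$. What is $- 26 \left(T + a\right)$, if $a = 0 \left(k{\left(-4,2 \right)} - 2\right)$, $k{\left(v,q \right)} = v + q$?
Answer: $4056$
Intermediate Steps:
$k{\left(v,q \right)} = q + v$
$a = 0$ ($a = 0 \left(\left(2 - 4\right) - 2\right) = 0 \left(-2 - 2\right) = 0 \left(-4\right) = 0$)
$- 26 \left(T + a\right) = - 26 \left(-156 + 0\right) = \left(-26\right) \left(-156\right) = 4056$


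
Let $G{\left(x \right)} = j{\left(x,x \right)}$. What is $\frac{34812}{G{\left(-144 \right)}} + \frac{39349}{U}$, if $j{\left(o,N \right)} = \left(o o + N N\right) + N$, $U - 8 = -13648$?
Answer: $- \frac{7995693}{3914680} \approx -2.0425$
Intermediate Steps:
$U = -13640$ ($U = 8 - 13648 = -13640$)
$j{\left(o,N \right)} = N + N^{2} + o^{2}$ ($j{\left(o,N \right)} = \left(o^{2} + N^{2}\right) + N = \left(N^{2} + o^{2}\right) + N = N + N^{2} + o^{2}$)
$G{\left(x \right)} = x + 2 x^{2}$ ($G{\left(x \right)} = x + x^{2} + x^{2} = x + 2 x^{2}$)
$\frac{34812}{G{\left(-144 \right)}} + \frac{39349}{U} = \frac{34812}{\left(-144\right) \left(1 + 2 \left(-144\right)\right)} + \frac{39349}{-13640} = \frac{34812}{\left(-144\right) \left(1 - 288\right)} + 39349 \left(- \frac{1}{13640}\right) = \frac{34812}{\left(-144\right) \left(-287\right)} - \frac{39349}{13640} = \frac{34812}{41328} - \frac{39349}{13640} = 34812 \cdot \frac{1}{41328} - \frac{39349}{13640} = \frac{967}{1148} - \frac{39349}{13640} = - \frac{7995693}{3914680}$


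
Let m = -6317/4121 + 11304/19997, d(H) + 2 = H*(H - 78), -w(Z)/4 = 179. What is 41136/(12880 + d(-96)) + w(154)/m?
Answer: 874366249015292/1179393886615 ≈ 741.37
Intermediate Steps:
w(Z) = -716 (w(Z) = -4*179 = -716)
d(H) = -2 + H*(-78 + H) (d(H) = -2 + H*(H - 78) = -2 + H*(-78 + H))
m = -79737265/82407637 (m = -6317*1/4121 + 11304*(1/19997) = -6317/4121 + 11304/19997 = -79737265/82407637 ≈ -0.96760)
41136/(12880 + d(-96)) + w(154)/m = 41136/(12880 + (-2 + (-96)² - 78*(-96))) - 716/(-79737265/82407637) = 41136/(12880 + (-2 + 9216 + 7488)) - 716*(-82407637/79737265) = 41136/(12880 + 16702) + 59003868092/79737265 = 41136/29582 + 59003868092/79737265 = 41136*(1/29582) + 59003868092/79737265 = 20568/14791 + 59003868092/79737265 = 874366249015292/1179393886615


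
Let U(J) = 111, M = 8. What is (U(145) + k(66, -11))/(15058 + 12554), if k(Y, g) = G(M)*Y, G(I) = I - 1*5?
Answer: 103/9204 ≈ 0.011191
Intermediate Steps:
G(I) = -5 + I (G(I) = I - 5 = -5 + I)
k(Y, g) = 3*Y (k(Y, g) = (-5 + 8)*Y = 3*Y)
(U(145) + k(66, -11))/(15058 + 12554) = (111 + 3*66)/(15058 + 12554) = (111 + 198)/27612 = 309*(1/27612) = 103/9204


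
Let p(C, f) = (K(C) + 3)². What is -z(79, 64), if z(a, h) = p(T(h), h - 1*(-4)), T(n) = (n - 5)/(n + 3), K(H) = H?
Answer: -67600/4489 ≈ -15.059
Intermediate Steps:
T(n) = (-5 + n)/(3 + n)
p(C, f) = (3 + C)² (p(C, f) = (C + 3)² = (3 + C)²)
z(a, h) = (3 + (-5 + h)/(3 + h))²
-z(79, 64) = -16*(1 + 64)²/(3 + 64)² = -16*65²/67² = -16*4225/4489 = -1*67600/4489 = -67600/4489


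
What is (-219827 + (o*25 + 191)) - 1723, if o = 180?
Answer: -216859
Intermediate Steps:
(-219827 + (o*25 + 191)) - 1723 = (-219827 + (180*25 + 191)) - 1723 = (-219827 + (4500 + 191)) - 1723 = (-219827 + 4691) - 1723 = -215136 - 1723 = -216859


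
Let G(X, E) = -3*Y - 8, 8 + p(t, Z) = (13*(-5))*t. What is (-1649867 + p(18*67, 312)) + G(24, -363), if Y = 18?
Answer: -1728327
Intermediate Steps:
p(t, Z) = -8 - 65*t (p(t, Z) = -8 + (13*(-5))*t = -8 - 65*t)
G(X, E) = -62 (G(X, E) = -3*18 - 8 = -54 - 8 = -62)
(-1649867 + p(18*67, 312)) + G(24, -363) = (-1649867 + (-8 - 1170*67)) - 62 = (-1649867 + (-8 - 65*1206)) - 62 = (-1649867 + (-8 - 78390)) - 62 = (-1649867 - 78398) - 62 = -1728265 - 62 = -1728327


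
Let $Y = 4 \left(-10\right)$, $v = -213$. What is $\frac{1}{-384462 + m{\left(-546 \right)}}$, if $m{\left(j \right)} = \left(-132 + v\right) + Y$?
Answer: $- \frac{1}{384847} \approx -2.5984 \cdot 10^{-6}$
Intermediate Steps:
$Y = -40$
$m{\left(j \right)} = -385$ ($m{\left(j \right)} = \left(-132 - 213\right) - 40 = -345 - 40 = -385$)
$\frac{1}{-384462 + m{\left(-546 \right)}} = \frac{1}{-384462 - 385} = \frac{1}{-384847} = - \frac{1}{384847}$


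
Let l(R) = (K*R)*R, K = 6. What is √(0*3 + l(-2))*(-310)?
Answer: -620*√6 ≈ -1518.7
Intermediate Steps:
l(R) = 6*R² (l(R) = (6*R)*R = 6*R²)
√(0*3 + l(-2))*(-310) = √(0*3 + 6*(-2)²)*(-310) = √(0 + 6*4)*(-310) = √(0 + 24)*(-310) = √24*(-310) = (2*√6)*(-310) = -620*√6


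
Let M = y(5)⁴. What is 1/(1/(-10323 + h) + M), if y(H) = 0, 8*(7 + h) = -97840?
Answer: -22560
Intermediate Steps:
h = -12237 (h = -7 + (⅛)*(-97840) = -7 - 12230 = -12237)
M = 0 (M = 0⁴ = 0)
1/(1/(-10323 + h) + M) = 1/(1/(-10323 - 12237) + 0) = 1/(1/(-22560) + 0) = 1/(-1/22560 + 0) = 1/(-1/22560) = -22560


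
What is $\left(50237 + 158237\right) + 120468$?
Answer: $328942$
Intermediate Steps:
$\left(50237 + 158237\right) + 120468 = 208474 + 120468 = 328942$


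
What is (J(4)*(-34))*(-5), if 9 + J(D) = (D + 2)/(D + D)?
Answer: -2805/2 ≈ -1402.5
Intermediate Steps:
J(D) = -9 + (2 + D)/(2*D) (J(D) = -9 + (D + 2)/(D + D) = -9 + (2 + D)/((2*D)) = -9 + (2 + D)*(1/(2*D)) = -9 + (2 + D)/(2*D))
(J(4)*(-34))*(-5) = ((-17/2 + 1/4)*(-34))*(-5) = ((-17/2 + ¼)*(-34))*(-5) = -33/4*(-34)*(-5) = (561/2)*(-5) = -2805/2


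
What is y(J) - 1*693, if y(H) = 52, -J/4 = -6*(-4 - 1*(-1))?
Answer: -641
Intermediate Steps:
J = -72 (J = -(-24)*(-4 - 1*(-1)) = -(-24)*(-4 + 1) = -(-24)*(-3) = -4*18 = -72)
y(J) - 1*693 = 52 - 1*693 = 52 - 693 = -641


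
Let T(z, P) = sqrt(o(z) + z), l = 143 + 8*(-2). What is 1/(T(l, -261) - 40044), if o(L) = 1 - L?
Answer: -1/40043 ≈ -2.4973e-5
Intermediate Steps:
l = 127 (l = 143 - 16 = 127)
T(z, P) = 1 (T(z, P) = sqrt((1 - z) + z) = sqrt(1) = 1)
1/(T(l, -261) - 40044) = 1/(1 - 40044) = 1/(-40043) = -1/40043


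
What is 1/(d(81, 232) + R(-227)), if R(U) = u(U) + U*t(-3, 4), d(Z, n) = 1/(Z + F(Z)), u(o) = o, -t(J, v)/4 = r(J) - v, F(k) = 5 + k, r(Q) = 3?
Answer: -167/189544 ≈ -0.00088106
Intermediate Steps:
t(J, v) = -12 + 4*v (t(J, v) = -4*(3 - v) = -12 + 4*v)
d(Z, n) = 1/(5 + 2*Z) (d(Z, n) = 1/(Z + (5 + Z)) = 1/(5 + 2*Z))
R(U) = 5*U (R(U) = U + U*(-12 + 4*4) = U + U*(-12 + 16) = U + U*4 = U + 4*U = 5*U)
1/(d(81, 232) + R(-227)) = 1/(1/(5 + 2*81) + 5*(-227)) = 1/(1/(5 + 162) - 1135) = 1/(1/167 - 1135) = 1/(-189544/167) = -167/189544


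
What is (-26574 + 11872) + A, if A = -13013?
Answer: -27715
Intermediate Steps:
(-26574 + 11872) + A = (-26574 + 11872) - 13013 = -14702 - 13013 = -27715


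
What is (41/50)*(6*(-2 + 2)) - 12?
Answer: -12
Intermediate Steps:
(41/50)*(6*(-2 + 2)) - 12 = (41*(1/50))*(6*0) - 12 = (41/50)*0 - 12 = 0 - 12 = -12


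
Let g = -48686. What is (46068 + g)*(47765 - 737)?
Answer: -123119304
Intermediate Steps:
(46068 + g)*(47765 - 737) = (46068 - 48686)*(47765 - 737) = -2618*47028 = -123119304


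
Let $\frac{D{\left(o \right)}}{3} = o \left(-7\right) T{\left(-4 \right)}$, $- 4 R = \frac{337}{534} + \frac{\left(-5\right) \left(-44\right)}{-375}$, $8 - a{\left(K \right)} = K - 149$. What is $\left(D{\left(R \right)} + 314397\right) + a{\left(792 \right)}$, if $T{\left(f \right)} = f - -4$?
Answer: $313762$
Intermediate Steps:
$a{\left(K \right)} = 157 - K$ ($a{\left(K \right)} = 8 - \left(K - 149\right) = 8 - \left(-149 + K\right) = 157 - K$)
$R = - \frac{593}{53400}$ ($R = - \frac{\frac{337}{534} + \frac{\left(-5\right) \left(-44\right)}{-375}}{4} = - \frac{337 \cdot \frac{1}{534} + 220 \left(- \frac{1}{375}\right)}{4} = - \frac{\frac{337}{534} - \frac{44}{75}}{4} = \left(- \frac{1}{4}\right) \frac{593}{13350} = - \frac{593}{53400} \approx -0.011105$)
$T{\left(f \right)} = 4 + f$ ($T{\left(f \right)} = f + 4 = 4 + f$)
$D{\left(o \right)} = 0$ ($D{\left(o \right)} = 3 o \left(-7\right) \left(4 - 4\right) = 3 - 7 o 0 = 3 \cdot 0 = 0$)
$\left(D{\left(R \right)} + 314397\right) + a{\left(792 \right)} = \left(0 + 314397\right) + \left(157 - 792\right) = 314397 + \left(157 - 792\right) = 314397 - 635 = 313762$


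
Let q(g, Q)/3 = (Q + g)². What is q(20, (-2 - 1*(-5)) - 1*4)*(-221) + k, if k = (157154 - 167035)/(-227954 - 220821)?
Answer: -107411144944/448775 ≈ -2.3934e+5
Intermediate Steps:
q(g, Q) = 3*(Q + g)²
k = 9881/448775 (k = -9881/(-448775) = -9881*(-1/448775) = 9881/448775 ≈ 0.022018)
q(20, (-2 - 1*(-5)) - 1*4)*(-221) + k = (3*(((-2 - 1*(-5)) - 1*4) + 20)²)*(-221) + 9881/448775 = (3*(((-2 + 5) - 4) + 20)²)*(-221) + 9881/448775 = (3*((3 - 4) + 20)²)*(-221) + 9881/448775 = (3*(-1 + 20)²)*(-221) + 9881/448775 = (3*19²)*(-221) + 9881/448775 = (3*361)*(-221) + 9881/448775 = 1083*(-221) + 9881/448775 = -239343 + 9881/448775 = -107411144944/448775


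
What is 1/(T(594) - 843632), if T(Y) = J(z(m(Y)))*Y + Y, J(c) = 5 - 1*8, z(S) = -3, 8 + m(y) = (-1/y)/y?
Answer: -1/844820 ≈ -1.1837e-6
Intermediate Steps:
m(y) = -8 - 1/y² (m(y) = -8 + (-1/y)/y = -8 - 1/y²)
J(c) = -3 (J(c) = 5 - 8 = -3)
T(Y) = -2*Y (T(Y) = -3*Y + Y = -2*Y)
1/(T(594) - 843632) = 1/(-2*594 - 843632) = 1/(-1188 - 843632) = 1/(-844820) = -1/844820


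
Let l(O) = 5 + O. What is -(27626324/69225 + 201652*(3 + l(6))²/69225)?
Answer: -22383372/23075 ≈ -970.03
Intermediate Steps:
-(27626324/69225 + 201652*(3 + l(6))²/69225) = -(27626324/69225 + 201652*(3 + (5 + 6))²/69225) = -(27626324/69225 + 201652*(3 + 11)²/69225) = -18332/((-69225*(-1/(11*(14² + 137))))) = -18332/((-69225*(-1/(11*(196 + 137))))) = -18332/((-69225/(333*(-11)))) = -18332/((-69225/(-3663))) = -18332/((-69225*(-1/3663))) = -18332/23075/1221 = -18332*1221/23075 = -22383372/23075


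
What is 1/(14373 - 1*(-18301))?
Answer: 1/32674 ≈ 3.0605e-5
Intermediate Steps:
1/(14373 - 1*(-18301)) = 1/(14373 + 18301) = 1/32674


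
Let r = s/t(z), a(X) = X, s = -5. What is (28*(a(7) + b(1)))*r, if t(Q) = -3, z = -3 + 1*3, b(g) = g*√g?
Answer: 1120/3 ≈ 373.33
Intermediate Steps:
b(g) = g^(3/2)
z = 0 (z = -3 + 3 = 0)
r = 5/3 (r = -5/(-3) = -5*(-⅓) = 5/3 ≈ 1.6667)
(28*(a(7) + b(1)))*r = (28*(7 + 1^(3/2)))*(5/3) = (28*(7 + 1))*(5/3) = (28*8)*(5/3) = 224*(5/3) = 1120/3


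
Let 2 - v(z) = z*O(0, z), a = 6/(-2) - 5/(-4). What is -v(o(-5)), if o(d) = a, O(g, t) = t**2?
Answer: -471/64 ≈ -7.3594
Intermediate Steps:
a = -7/4 (a = 6*(-1/2) - 5*(-1/4) = -3 + 5/4 = -7/4 ≈ -1.7500)
o(d) = -7/4
v(z) = 2 - z**3 (v(z) = 2 - z*z**2 = 2 - z**3)
-v(o(-5)) = -(2 - (-7/4)**3) = -(2 - 1*(-343/64)) = -(2 + 343/64) = -1*471/64 = -471/64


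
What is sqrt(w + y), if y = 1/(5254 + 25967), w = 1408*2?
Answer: sqrt(304988711053)/10407 ≈ 53.066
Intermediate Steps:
w = 2816
y = 1/31221 ≈ 3.2030e-5
sqrt(w + y) = sqrt(2816 + 1/31221) = sqrt(87918337/31221) = sqrt(304988711053)/10407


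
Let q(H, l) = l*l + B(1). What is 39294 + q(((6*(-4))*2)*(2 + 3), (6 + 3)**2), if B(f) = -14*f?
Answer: 45841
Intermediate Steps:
q(H, l) = -14 + l**2 (q(H, l) = l*l - 14*1 = l**2 - 14 = -14 + l**2)
39294 + q(((6*(-4))*2)*(2 + 3), (6 + 3)**2) = 39294 + (-14 + ((6 + 3)**2)**2) = 39294 + (-14 + (9**2)**2) = 39294 + (-14 + 81**2) = 39294 + (-14 + 6561) = 39294 + 6547 = 45841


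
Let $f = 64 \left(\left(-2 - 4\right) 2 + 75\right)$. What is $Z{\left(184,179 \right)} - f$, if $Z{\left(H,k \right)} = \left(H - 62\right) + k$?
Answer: $-3731$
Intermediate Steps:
$Z{\left(H,k \right)} = -62 + H + k$ ($Z{\left(H,k \right)} = \left(-62 + H\right) + k = -62 + H + k$)
$f = 4032$ ($f = 64 \left(\left(-6\right) 2 + 75\right) = 64 \left(-12 + 75\right) = 64 \cdot 63 = 4032$)
$Z{\left(184,179 \right)} - f = \left(-62 + 184 + 179\right) - 4032 = 301 - 4032 = -3731$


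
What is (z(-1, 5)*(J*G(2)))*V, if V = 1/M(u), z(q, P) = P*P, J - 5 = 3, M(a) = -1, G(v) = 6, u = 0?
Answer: -1200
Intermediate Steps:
J = 8 (J = 5 + 3 = 8)
z(q, P) = P**2
V = -1 (V = 1/(-1) = -1)
(z(-1, 5)*(J*G(2)))*V = (5**2*(8*6))*(-1) = (25*48)*(-1) = 1200*(-1) = -1200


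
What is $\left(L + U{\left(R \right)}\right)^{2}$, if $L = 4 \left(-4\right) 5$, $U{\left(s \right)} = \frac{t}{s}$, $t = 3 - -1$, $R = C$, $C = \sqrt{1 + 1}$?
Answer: $6408 - 320 \sqrt{2} \approx 5955.5$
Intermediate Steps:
$C = \sqrt{2} \approx 1.4142$
$R = \sqrt{2} \approx 1.4142$
$t = 4$ ($t = 3 + 1 = 4$)
$U{\left(s \right)} = \frac{4}{s}$
$L = -80$ ($L = \left(-16\right) 5 = -80$)
$\left(L + U{\left(R \right)}\right)^{2} = \left(-80 + \frac{4}{\sqrt{2}}\right)^{2} = \left(-80 + 4 \frac{\sqrt{2}}{2}\right)^{2} = \left(-80 + 2 \sqrt{2}\right)^{2}$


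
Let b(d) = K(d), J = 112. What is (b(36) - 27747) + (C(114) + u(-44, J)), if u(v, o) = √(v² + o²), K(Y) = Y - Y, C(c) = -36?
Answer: -27783 + 4*√905 ≈ -27663.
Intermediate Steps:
K(Y) = 0
u(v, o) = √(o² + v²)
b(d) = 0
(b(36) - 27747) + (C(114) + u(-44, J)) = (0 - 27747) + (-36 + √(112² + (-44)²)) = -27747 + (-36 + √(12544 + 1936)) = -27747 + (-36 + √14480) = -27747 + (-36 + 4*√905) = -27783 + 4*√905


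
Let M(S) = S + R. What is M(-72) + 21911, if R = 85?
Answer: 21924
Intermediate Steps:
M(S) = 85 + S (M(S) = S + 85 = 85 + S)
M(-72) + 21911 = (85 - 72) + 21911 = 13 + 21911 = 21924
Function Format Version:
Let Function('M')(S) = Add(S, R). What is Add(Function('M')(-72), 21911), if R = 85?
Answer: 21924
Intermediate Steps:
Function('M')(S) = Add(85, S) (Function('M')(S) = Add(S, 85) = Add(85, S))
Add(Function('M')(-72), 21911) = Add(Add(85, -72), 21911) = Add(13, 21911) = 21924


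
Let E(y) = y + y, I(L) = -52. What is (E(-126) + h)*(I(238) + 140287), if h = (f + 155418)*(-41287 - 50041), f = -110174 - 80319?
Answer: 449218891116780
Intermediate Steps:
E(y) = 2*y
f = -190493
h = 3203329600 (h = (-190493 + 155418)*(-41287 - 50041) = -35075*(-91328) = 3203329600)
(E(-126) + h)*(I(238) + 140287) = (2*(-126) + 3203329600)*(-52 + 140287) = (-252 + 3203329600)*140235 = 3203329348*140235 = 449218891116780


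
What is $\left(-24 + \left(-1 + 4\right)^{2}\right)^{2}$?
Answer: $225$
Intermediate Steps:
$\left(-24 + \left(-1 + 4\right)^{2}\right)^{2} = \left(-24 + 3^{2}\right)^{2} = \left(-24 + 9\right)^{2} = \left(-15\right)^{2} = 225$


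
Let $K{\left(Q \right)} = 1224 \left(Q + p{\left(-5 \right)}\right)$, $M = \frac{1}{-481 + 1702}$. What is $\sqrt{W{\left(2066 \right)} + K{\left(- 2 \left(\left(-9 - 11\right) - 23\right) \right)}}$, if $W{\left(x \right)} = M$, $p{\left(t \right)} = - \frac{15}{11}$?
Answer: $\frac{\sqrt{1276392885}}{111} \approx 321.86$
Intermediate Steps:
$p{\left(t \right)} = - \frac{15}{11}$ ($p{\left(t \right)} = \left(-15\right) \frac{1}{11} = - \frac{15}{11}$)
$M = \frac{1}{1221} \approx 0.000819$
$W{\left(x \right)} = \frac{1}{1221}$
$K{\left(Q \right)} = - \frac{18360}{11} + 1224 Q$ ($K{\left(Q \right)} = 1224 \left(Q - \frac{15}{11}\right) = 1224 \left(- \frac{15}{11} + Q\right) = - \frac{18360}{11} + 1224 Q$)
$\sqrt{W{\left(2066 \right)} + K{\left(- 2 \left(\left(-9 - 11\right) - 23\right) \right)}} = \sqrt{\frac{1}{1221} - \left(\frac{18360}{11} - 1224 \left(- 2 \left(\left(-9 - 11\right) - 23\right)\right)\right)} = \sqrt{\frac{1}{1221} - \left(\frac{18360}{11} - 1224 \left(- 2 \left(-20 - 23\right)\right)\right)} = \sqrt{\frac{1}{1221} - \left(\frac{18360}{11} - 1224 \left(\left(-2\right) \left(-43\right)\right)\right)} = \sqrt{\frac{1}{1221} + \left(- \frac{18360}{11} + 1224 \cdot 86\right)} = \sqrt{\frac{1}{1221} + \left(- \frac{18360}{11} + 105264\right)} = \sqrt{\frac{1}{1221} + \frac{1139544}{11}} = \sqrt{\frac{11499035}{111}} = \frac{\sqrt{1276392885}}{111}$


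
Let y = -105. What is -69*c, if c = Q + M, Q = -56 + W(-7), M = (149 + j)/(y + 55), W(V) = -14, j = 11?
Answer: 25254/5 ≈ 5050.8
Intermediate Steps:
M = -16/5 (M = (149 + 11)/(-105 + 55) = 160/(-50) = 160*(-1/50) = -16/5 ≈ -3.2000)
Q = -70 (Q = -56 - 14 = -70)
c = -366/5 (c = -70 - 16/5 = -366/5 ≈ -73.200)
-69*c = -69*(-366/5) = 25254/5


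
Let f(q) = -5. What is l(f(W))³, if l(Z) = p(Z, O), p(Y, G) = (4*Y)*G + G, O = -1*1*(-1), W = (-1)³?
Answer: -6859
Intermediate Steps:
W = -1
O = 1 (O = -1*(-1) = 1)
p(Y, G) = G + 4*G*Y (p(Y, G) = 4*G*Y + G = G + 4*G*Y)
l(Z) = 1 + 4*Z (l(Z) = 1*(1 + 4*Z) = 1 + 4*Z)
l(f(W))³ = (1 + 4*(-5))³ = (1 - 20)³ = (-19)³ = -6859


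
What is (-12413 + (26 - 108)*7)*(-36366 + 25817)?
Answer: 136999863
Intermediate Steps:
(-12413 + (26 - 108)*7)*(-36366 + 25817) = (-12413 - 82*7)*(-10549) = (-12413 - 574)*(-10549) = -12987*(-10549) = 136999863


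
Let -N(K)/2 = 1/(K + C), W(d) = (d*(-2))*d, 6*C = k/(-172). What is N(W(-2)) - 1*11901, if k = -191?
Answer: -95979501/8065 ≈ -11901.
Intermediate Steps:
C = 191/1032 (C = (-191/(-172))/6 = (-191*(-1/172))/6 = (⅙)*(191/172) = 191/1032 ≈ 0.18508)
W(d) = -2*d² (W(d) = (-2*d)*d = -2*d²)
N(K) = -2/(191/1032 + K) (N(K) = -2/(K + 191/1032) = -2/(191/1032 + K))
N(W(-2)) - 1*11901 = -2064/(191 + 1032*(-2*(-2)²)) - 1*11901 = -2064/(191 + 1032*(-2*4)) - 11901 = -2064/(191 + 1032*(-8)) - 11901 = -2064/(191 - 8256) - 11901 = -2064/(-8065) - 11901 = -2064*(-1/8065) - 11901 = 2064/8065 - 11901 = -95979501/8065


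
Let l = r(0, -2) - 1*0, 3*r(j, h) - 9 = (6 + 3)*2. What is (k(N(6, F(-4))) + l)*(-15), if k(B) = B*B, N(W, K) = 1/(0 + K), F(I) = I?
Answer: -2175/16 ≈ -135.94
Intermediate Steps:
N(W, K) = 1/K
r(j, h) = 9 (r(j, h) = 3 + ((6 + 3)*2)/3 = 3 + (9*2)/3 = 3 + (1/3)*18 = 3 + 6 = 9)
k(B) = B**2
l = 9 (l = 9 - 1*0 = 9 + 0 = 9)
(k(N(6, F(-4))) + l)*(-15) = ((1/(-4))**2 + 9)*(-15) = ((-1/4)**2 + 9)*(-15) = (1/16 + 9)*(-15) = (145/16)*(-15) = -2175/16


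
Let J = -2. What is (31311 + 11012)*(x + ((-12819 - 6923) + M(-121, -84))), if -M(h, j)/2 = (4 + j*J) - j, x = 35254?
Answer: 634845000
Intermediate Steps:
M(h, j) = -8 + 6*j (M(h, j) = -2*((4 + j*(-2)) - j) = -2*((4 - 2*j) - j) = -2*(4 - 3*j) = -8 + 6*j)
(31311 + 11012)*(x + ((-12819 - 6923) + M(-121, -84))) = (31311 + 11012)*(35254 + ((-12819 - 6923) + (-8 + 6*(-84)))) = 42323*(35254 + (-19742 + (-8 - 504))) = 42323*(35254 + (-19742 - 512)) = 42323*(35254 - 20254) = 42323*15000 = 634845000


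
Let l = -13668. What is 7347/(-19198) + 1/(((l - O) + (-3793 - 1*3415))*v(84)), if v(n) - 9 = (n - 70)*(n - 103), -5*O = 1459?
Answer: -6701143961/17510361414 ≈ -0.38270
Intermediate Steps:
O = -1459/5 (O = -⅕*1459 = -1459/5 ≈ -291.80)
v(n) = 9 + (-103 + n)*(-70 + n) (v(n) = 9 + (n - 70)*(n - 103) = 9 + (-70 + n)*(-103 + n) = 9 + (-103 + n)*(-70 + n))
7347/(-19198) + 1/(((l - O) + (-3793 - 1*3415))*v(84)) = 7347/(-19198) + 1/(((-13668 - 1*(-1459/5)) + (-3793 - 1*3415))*(7219 + 84² - 173*84)) = 7347*(-1/19198) + 1/(((-13668 + 1459/5) + (-3793 - 3415))*(7219 + 7056 - 14532)) = -7347/19198 + 1/(-66881/5 - 7208*(-257)) = -7347/19198 - 1/257/(-102921/5) = -7347/19198 - 5/102921*(-1/257) = -7347/19198 + 5/26450697 = -6701143961/17510361414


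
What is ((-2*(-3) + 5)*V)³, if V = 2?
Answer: 10648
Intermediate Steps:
((-2*(-3) + 5)*V)³ = ((-2*(-3) + 5)*2)³ = ((6 + 5)*2)³ = (11*2)³ = 22³ = 10648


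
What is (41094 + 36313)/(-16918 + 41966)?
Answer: 2497/808 ≈ 3.0903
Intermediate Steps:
(41094 + 36313)/(-16918 + 41966) = 77407/25048 = 77407*(1/25048) = 2497/808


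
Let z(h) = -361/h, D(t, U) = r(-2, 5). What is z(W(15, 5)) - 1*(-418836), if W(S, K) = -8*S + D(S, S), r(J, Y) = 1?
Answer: 49841845/119 ≈ 4.1884e+5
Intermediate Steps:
D(t, U) = 1
W(S, K) = 1 - 8*S (W(S, K) = -8*S + 1 = 1 - 8*S)
z(W(15, 5)) - 1*(-418836) = -361/(1 - 8*15) - 1*(-418836) = -361/(1 - 120) + 418836 = -361/(-119) + 418836 = -361*(-1/119) + 418836 = 361/119 + 418836 = 49841845/119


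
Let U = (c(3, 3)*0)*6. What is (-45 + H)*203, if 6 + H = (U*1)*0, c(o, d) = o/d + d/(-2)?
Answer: -10353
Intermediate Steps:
c(o, d) = -d/2 + o/d (c(o, d) = o/d + d*(-½) = o/d - d/2 = -d/2 + o/d)
U = 0 (U = ((-½*3 + 3/3)*0)*6 = ((-3/2 + 3*(⅓))*0)*6 = ((-3/2 + 1)*0)*6 = -½*0*6 = 0*6 = 0)
H = -6 (H = -6 + (0*1)*0 = -6 + 0*0 = -6 + 0 = -6)
(-45 + H)*203 = (-45 - 6)*203 = -51*203 = -10353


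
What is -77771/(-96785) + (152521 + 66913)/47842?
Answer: 12479319936/2315193985 ≈ 5.3902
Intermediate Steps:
-77771/(-96785) + (152521 + 66913)/47842 = -77771*(-1/96785) + 219434*(1/47842) = 77771/96785 + 109717/23921 = 12479319936/2315193985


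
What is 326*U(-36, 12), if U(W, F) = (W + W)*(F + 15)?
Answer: -633744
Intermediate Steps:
U(W, F) = 2*W*(15 + F) (U(W, F) = (2*W)*(15 + F) = 2*W*(15 + F))
326*U(-36, 12) = 326*(2*(-36)*(15 + 12)) = 326*(2*(-36)*27) = 326*(-1944) = -633744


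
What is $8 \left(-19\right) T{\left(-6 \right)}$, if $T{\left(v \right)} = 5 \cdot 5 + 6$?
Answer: $-4712$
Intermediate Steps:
$T{\left(v \right)} = 31$ ($T{\left(v \right)} = 25 + 6 = 31$)
$8 \left(-19\right) T{\left(-6 \right)} = 8 \left(-19\right) 31 = \left(-152\right) 31 = -4712$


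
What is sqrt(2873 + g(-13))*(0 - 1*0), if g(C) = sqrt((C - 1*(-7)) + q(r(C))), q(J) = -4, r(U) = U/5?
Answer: 0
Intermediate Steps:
r(U) = U/5 (r(U) = U*(1/5) = U/5)
g(C) = sqrt(3 + C) (g(C) = sqrt((C - 1*(-7)) - 4) = sqrt((C + 7) - 4) = sqrt((7 + C) - 4) = sqrt(3 + C))
sqrt(2873 + g(-13))*(0 - 1*0) = sqrt(2873 + sqrt(3 - 13))*(0 - 1*0) = sqrt(2873 + sqrt(-10))*(0 + 0) = sqrt(2873 + I*sqrt(10))*0 = 0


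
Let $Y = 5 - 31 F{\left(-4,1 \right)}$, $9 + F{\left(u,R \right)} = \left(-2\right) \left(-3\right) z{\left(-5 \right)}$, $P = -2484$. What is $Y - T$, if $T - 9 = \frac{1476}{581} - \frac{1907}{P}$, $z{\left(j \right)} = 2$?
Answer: $- \frac{144765139}{1443204} \approx -100.31$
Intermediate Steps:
$F{\left(u,R \right)} = 3$ ($F{\left(u,R \right)} = -9 + \left(-2\right) \left(-3\right) 2 = -9 + 6 \cdot 2 = -9 + 12 = 3$)
$Y = -88$ ($Y = 5 - 93 = -88$)
$T = \frac{17763187}{1443204}$ ($T = 9 + \left(\frac{1476}{581} - \frac{1907}{-2484}\right) = 9 + \left(1476 \cdot \frac{1}{581} - - \frac{1907}{2484}\right) = 9 + \left(\frac{1476}{581} + \frac{1907}{2484}\right) = 9 + \frac{4774351}{1443204} = \frac{17763187}{1443204} \approx 12.308$)
$Y - T = -88 - \frac{17763187}{1443204} = - \frac{144765139}{1443204}$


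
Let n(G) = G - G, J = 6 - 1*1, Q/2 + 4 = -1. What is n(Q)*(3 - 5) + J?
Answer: 5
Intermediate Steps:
Q = -10 (Q = -8 + 2*(-1) = -8 - 2 = -10)
J = 5 (J = 6 - 1 = 5)
n(G) = 0
n(Q)*(3 - 5) + J = 0*(3 - 5) + 5 = 0*(-2) + 5 = 0 + 5 = 5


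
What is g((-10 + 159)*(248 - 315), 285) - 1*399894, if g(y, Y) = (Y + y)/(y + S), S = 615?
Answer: -1873098647/4684 ≈ -3.9989e+5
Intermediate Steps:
g(y, Y) = (Y + y)/(615 + y) (g(y, Y) = (Y + y)/(y + 615) = (Y + y)/(615 + y))
g((-10 + 159)*(248 - 315), 285) - 1*399894 = (285 + (-10 + 159)*(248 - 315))/(615 + (-10 + 159)*(248 - 315)) - 1*399894 = (285 + 149*(-67))/(615 + 149*(-67)) - 399894 = (285 - 9983)/(615 - 9983) - 399894 = -9698/(-9368) - 399894 = -1/9368*(-9698) - 399894 = 4849/4684 - 399894 = -1873098647/4684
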